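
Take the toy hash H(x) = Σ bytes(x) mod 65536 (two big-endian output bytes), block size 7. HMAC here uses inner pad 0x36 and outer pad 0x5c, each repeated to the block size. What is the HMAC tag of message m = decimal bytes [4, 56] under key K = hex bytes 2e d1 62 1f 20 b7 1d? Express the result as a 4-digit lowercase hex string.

03a4

Key hex bytes 2e d1 62 1f 20 b7 1d is exactly B = 7 bytes: K' = 2e d1 62 1f 20 b7 1d.
K' ⊕ ipad = 18 e7 54 29 16 81 2b.  K' ⊕ opad = 72 8d 3e 43 7c eb 41.
Inner input = (K'⊕ipad) ∥ m = 18 e7 54 29 16 81 2b ∥ 04 38.
Inner hash: sum = 24+231+84+41+22+129+43+4+56 = 634 → 02 7a.
Outer input = (K'⊕opad) ∥ inner = 72 8d 3e 43 7c eb 41 ∥ 02 7a.
Outer hash (tag): sum = 114+141+62+67+124+235+65+2+122 = 932 → 03 a4.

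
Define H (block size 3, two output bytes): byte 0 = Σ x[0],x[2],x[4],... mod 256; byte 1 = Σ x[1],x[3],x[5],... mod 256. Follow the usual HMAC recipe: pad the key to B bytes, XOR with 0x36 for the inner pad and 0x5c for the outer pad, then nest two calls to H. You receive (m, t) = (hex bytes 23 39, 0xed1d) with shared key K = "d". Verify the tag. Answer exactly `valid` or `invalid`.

Key "d" = 64 is 1 byte ≤ B = 3; zero-pad to 3 bytes: K' = 64 00 00.
K' ⊕ ipad = 52 36 36; K' ⊕ opad = 38 5c 5c.
Inner hash: even-index sum = 193 mod 256 = 193; odd-index sum = 89 mod 256 = 89 → c1 59.
Outer hash (recomputed tag): even-index sum = 237 mod 256 = 237; odd-index sum = 285 mod 256 = 29 → ed 1d.
Recomputed tag = ed1d; claimed = ed1d → match.

valid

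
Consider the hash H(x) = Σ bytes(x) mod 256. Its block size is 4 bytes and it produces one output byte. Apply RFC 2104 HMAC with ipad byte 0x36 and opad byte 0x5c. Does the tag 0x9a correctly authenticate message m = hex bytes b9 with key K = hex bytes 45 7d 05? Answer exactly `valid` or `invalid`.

Key hex bytes 45 7d 05 is 3 bytes ≤ B = 4; zero-pad to 4 bytes: K' = 45 7d 05 00.
K' ⊕ ipad = 73 4b 33 36; K' ⊕ opad = 19 21 59 5c.
Inner hash: sum = 115+75+51+54+185 = 480; mod 256 = 224 → e0.
Outer hash (recomputed tag): sum = 25+33+89+92+224 = 463; mod 256 = 207 → cf.
Recomputed tag = cf; claimed = 9a → mismatch.

invalid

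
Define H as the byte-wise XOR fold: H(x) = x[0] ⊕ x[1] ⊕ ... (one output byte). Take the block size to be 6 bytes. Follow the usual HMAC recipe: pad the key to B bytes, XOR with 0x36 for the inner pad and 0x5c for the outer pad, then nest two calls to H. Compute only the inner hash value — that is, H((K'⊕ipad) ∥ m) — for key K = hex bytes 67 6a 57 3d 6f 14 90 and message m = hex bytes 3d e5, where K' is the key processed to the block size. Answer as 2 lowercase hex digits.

54

Key hex bytes 67 6a 57 3d 6f 14 90 is 7 bytes > B = 6, so hash it first: H(key) = 8c, then zero-pad to 6 bytes: K' = 8c 00 00 00 00 00.
K' ⊕ ipad = ba 36 36 36 36 36.
Inner input = ba 36 36 36 36 36 ∥ 3d e5.
Inner hash: XOR ba⊕36⊕36⊕36⊕36⊕36⊕3d⊕e5 = 54.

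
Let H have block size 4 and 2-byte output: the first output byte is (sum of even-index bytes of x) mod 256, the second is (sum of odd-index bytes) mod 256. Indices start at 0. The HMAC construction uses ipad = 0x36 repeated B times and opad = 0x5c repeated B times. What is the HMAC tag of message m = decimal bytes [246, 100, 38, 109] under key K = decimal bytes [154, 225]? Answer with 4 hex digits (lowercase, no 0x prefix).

Key decimal bytes [154, 225] = 9a e1 is 2 bytes ≤ B = 4; zero-pad to 4 bytes: K' = 9a e1 00 00.
K' ⊕ ipad = ac d7 36 36.  K' ⊕ opad = c6 bd 5c 5c.
Inner input = (K'⊕ipad) ∥ m = ac d7 36 36 ∥ f6 64 26 6d.
Inner hash: even-index sum = 510 mod 256 = 254; odd-index sum = 478 mod 256 = 222 → fe de.
Outer input = (K'⊕opad) ∥ inner = c6 bd 5c 5c ∥ fe de.
Outer hash (tag): even-index sum = 544 mod 256 = 32; odd-index sum = 503 mod 256 = 247 → 20 f7.

20f7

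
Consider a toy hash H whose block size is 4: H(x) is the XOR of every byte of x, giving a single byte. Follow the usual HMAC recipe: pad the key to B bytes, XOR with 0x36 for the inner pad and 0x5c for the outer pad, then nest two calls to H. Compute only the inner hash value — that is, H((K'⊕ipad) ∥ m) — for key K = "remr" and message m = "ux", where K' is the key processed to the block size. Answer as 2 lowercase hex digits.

Key "remr" = 72 65 6d 72 is exactly B = 4 bytes: K' = 72 65 6d 72.
K' ⊕ ipad = 44 53 5b 44.
Inner input = 44 53 5b 44 ∥ 75 78.
Inner hash: XOR 44⊕53⊕5b⊕44⊕75⊕78 = 05.

05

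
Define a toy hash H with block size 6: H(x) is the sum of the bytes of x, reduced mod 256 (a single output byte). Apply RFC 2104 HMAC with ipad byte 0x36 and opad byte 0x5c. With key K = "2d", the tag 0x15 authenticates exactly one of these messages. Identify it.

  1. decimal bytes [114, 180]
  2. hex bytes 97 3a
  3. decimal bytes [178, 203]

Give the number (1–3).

Key "2d" = 32 64 is 2 bytes ≤ B = 6; zero-pad to 6 bytes: K' = 32 64 00 00 00 00.
K' ⊕ ipad = 04 52 36 36 36 36; K' ⊕ opad = 6e 38 5c 5c 5c 5c.
m1: inner = H(04 52 36 36 36 36 72 b4) = 54; tag = H(6e 38 5c 5c 5c 5c 54) = 6a
m2: inner = H(04 52 36 36 36 36 97 3a) = ff; tag = H(6e 38 5c 5c 5c 5c ff) = 15 ← matches
m3: inner = H(04 52 36 36 36 36 b2 cb) = ab; tag = H(6e 38 5c 5c 5c 5c ab) = c1

2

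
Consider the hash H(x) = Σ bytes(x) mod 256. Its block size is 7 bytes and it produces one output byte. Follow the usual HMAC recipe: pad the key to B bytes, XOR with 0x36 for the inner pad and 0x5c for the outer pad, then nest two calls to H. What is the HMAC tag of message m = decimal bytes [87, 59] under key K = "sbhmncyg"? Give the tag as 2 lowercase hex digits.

Key "sbhmncyg" = 73 62 68 6d 6e 63 79 67 is 8 bytes > B = 7, so hash it first: H(key) = 5b, then zero-pad to 7 bytes: K' = 5b 00 00 00 00 00 00.
K' ⊕ ipad = 6d 36 36 36 36 36 36.  K' ⊕ opad = 07 5c 5c 5c 5c 5c 5c.
Inner input = (K'⊕ipad) ∥ m = 6d 36 36 36 36 36 36 ∥ 57 3b.
Inner hash: sum = 109+54+54+54+54+54+54+87+59 = 579; mod 256 = 67 → 43.
Outer input = (K'⊕opad) ∥ inner = 07 5c 5c 5c 5c 5c 5c ∥ 43.
Outer hash (tag): sum = 7+92+92+92+92+92+92+67 = 626; mod 256 = 114 → 72.

72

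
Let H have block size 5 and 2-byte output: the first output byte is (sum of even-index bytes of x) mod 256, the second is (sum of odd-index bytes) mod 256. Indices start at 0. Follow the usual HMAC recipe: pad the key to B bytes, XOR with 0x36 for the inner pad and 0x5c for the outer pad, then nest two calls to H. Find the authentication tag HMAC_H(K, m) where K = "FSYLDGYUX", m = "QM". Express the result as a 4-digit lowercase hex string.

Key "FSYLDGYUX" = 46 53 59 4c 44 47 59 55 58 is 9 bytes > B = 5, so hash it first: H(key) = 94 3b, then zero-pad to 5 bytes: K' = 94 3b 00 00 00.
K' ⊕ ipad = a2 0d 36 36 36.  K' ⊕ opad = c8 67 5c 5c 5c.
Inner input = (K'⊕ipad) ∥ m = a2 0d 36 36 36 ∥ 51 4d.
Inner hash: even-index sum = 347 mod 256 = 91; odd-index sum = 148 mod 256 = 148 → 5b 94.
Outer input = (K'⊕opad) ∥ inner = c8 67 5c 5c 5c ∥ 5b 94.
Outer hash (tag): even-index sum = 532 mod 256 = 20; odd-index sum = 286 mod 256 = 30 → 14 1e.

141e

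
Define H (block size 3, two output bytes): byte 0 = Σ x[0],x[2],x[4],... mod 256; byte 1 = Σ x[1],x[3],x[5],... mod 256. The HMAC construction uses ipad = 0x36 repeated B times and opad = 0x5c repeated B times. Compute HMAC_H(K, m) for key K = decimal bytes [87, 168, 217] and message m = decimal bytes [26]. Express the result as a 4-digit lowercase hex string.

Key decimal bytes [87, 168, 217] = 57 a8 d9 is exactly B = 3 bytes: K' = 57 a8 d9.
K' ⊕ ipad = 61 9e ef.  K' ⊕ opad = 0b f4 85.
Inner input = (K'⊕ipad) ∥ m = 61 9e ef ∥ 1a.
Inner hash: even-index sum = 336 mod 256 = 80; odd-index sum = 184 mod 256 = 184 → 50 b8.
Outer input = (K'⊕opad) ∥ inner = 0b f4 85 ∥ 50 b8.
Outer hash (tag): even-index sum = 328 mod 256 = 72; odd-index sum = 324 mod 256 = 68 → 48 44.

4844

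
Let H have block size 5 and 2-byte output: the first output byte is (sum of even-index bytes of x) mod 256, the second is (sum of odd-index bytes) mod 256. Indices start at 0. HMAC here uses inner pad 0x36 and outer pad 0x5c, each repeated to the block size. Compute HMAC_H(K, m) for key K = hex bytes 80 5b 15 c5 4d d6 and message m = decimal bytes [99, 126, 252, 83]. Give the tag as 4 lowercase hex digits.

cb17

Key hex bytes 80 5b 15 c5 4d d6 is 6 bytes > B = 5, so hash it first: H(key) = e2 f6, then zero-pad to 5 bytes: K' = e2 f6 00 00 00.
K' ⊕ ipad = d4 c0 36 36 36.  K' ⊕ opad = be aa 5c 5c 5c.
Inner input = (K'⊕ipad) ∥ m = d4 c0 36 36 36 ∥ 63 7e fc 53.
Inner hash: even-index sum = 529 mod 256 = 17; odd-index sum = 597 mod 256 = 85 → 11 55.
Outer input = (K'⊕opad) ∥ inner = be aa 5c 5c 5c ∥ 11 55.
Outer hash (tag): even-index sum = 459 mod 256 = 203; odd-index sum = 279 mod 256 = 23 → cb 17.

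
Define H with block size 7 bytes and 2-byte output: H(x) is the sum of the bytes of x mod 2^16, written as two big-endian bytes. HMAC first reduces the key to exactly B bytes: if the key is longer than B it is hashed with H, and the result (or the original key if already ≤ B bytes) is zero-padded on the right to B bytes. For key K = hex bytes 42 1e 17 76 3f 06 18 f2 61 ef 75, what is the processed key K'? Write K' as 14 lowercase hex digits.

|K| = 11 > B = 7, so first hash the key.
H(K): sum = 66+30+23+118+63+6+24+242+97+239+117 = 1025 → 04 01.
Zero-pad H(K) = 04 01 to 7 bytes: K' = 04 01 00 00 00 00 00.

04010000000000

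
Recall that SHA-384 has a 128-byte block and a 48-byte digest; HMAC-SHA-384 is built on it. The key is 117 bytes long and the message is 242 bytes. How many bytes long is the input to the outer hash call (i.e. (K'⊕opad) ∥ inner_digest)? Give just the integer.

176

Key is 117 ≤ 128 bytes, zero-padded: |K'| = 128.
Outer input = (K'⊕opad) ∥ H(inner) → 128 + 48 = 176 bytes.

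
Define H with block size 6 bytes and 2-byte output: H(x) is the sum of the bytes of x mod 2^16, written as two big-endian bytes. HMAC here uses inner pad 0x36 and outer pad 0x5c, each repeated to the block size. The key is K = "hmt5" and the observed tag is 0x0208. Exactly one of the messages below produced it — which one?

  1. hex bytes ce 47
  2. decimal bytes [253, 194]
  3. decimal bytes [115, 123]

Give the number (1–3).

3

Key "hmt5" = 68 6d 74 35 is 4 bytes ≤ B = 6; zero-pad to 6 bytes: K' = 68 6d 74 35 00 00.
K' ⊕ ipad = 5e 5b 42 03 36 36; K' ⊕ opad = 34 31 28 69 5c 5c.
m1: inner = H(5e 5b 42 03 36 36 ce 47) = 02 7f; tag = H(34 31 28 69 5c 5c 02 7f) = 022f
m2: inner = H(5e 5b 42 03 36 36 fd c2) = 03 29; tag = H(34 31 28 69 5c 5c 03 29) = 01da
m3: inner = H(5e 5b 42 03 36 36 73 7b) = 02 58; tag = H(34 31 28 69 5c 5c 02 58) = 0208 ← matches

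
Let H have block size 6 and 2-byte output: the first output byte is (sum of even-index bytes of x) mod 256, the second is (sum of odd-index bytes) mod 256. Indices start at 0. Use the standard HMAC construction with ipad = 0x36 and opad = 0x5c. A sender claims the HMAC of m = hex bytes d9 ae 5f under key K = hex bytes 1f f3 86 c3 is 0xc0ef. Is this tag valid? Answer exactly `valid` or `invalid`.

invalid

Key hex bytes 1f f3 86 c3 is 4 bytes ≤ B = 6; zero-pad to 6 bytes: K' = 1f f3 86 c3 00 00.
K' ⊕ ipad = 29 c5 b0 f5 36 36; K' ⊕ opad = 43 af da 9f 5c 5c.
Inner hash: even-index sum = 583 mod 256 = 71; odd-index sum = 670 mod 256 = 158 → 47 9e.
Outer hash (recomputed tag): even-index sum = 448 mod 256 = 192; odd-index sum = 584 mod 256 = 72 → c0 48.
Recomputed tag = c048; claimed = c0ef → mismatch.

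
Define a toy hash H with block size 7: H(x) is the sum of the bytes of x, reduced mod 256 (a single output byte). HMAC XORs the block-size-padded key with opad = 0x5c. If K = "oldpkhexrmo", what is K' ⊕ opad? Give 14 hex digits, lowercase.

Key "oldpkhexrmo" = 6f 6c 64 70 6b 68 65 78 72 6d 6f is 11 bytes > B = 7, so hash it first: H(key) = ad, then zero-pad to 7 bytes: K' = ad 00 00 00 00 00 00.
XOR each byte with 0x5c: ad⊕5c=f1, 00⊕5c=5c, 00⊕5c=5c, 00⊕5c=5c, 00⊕5c=5c, 00⊕5c=5c, 00⊕5c=5c.

f15c5c5c5c5c5c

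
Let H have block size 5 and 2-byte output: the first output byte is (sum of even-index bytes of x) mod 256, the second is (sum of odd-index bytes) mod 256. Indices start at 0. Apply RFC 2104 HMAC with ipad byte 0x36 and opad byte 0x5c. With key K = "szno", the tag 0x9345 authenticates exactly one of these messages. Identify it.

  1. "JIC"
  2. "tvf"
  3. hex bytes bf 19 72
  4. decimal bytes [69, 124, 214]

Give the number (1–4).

3

Key "szno" = 73 7a 6e 6f is 4 bytes ≤ B = 5; zero-pad to 5 bytes: K' = 73 7a 6e 6f 00.
K' ⊕ ipad = 45 4c 58 59 36; K' ⊕ opad = 2f 26 32 33 5c.
m1: inner = H(45 4c 58 59 36 4a 49 43) = 1c 32; tag = H(2f 26 32 33 5c 1c 32) = ef75
m2: inner = H(45 4c 58 59 36 74 76 66) = 49 7f; tag = H(2f 26 32 33 5c 49 7f) = 3ca2
m3: inner = H(45 4c 58 59 36 bf 19 72) = ec d6; tag = H(2f 26 32 33 5c ec d6) = 9345 ← matches
m4: inner = H(45 4c 58 59 36 45 7c d6) = 4f c0; tag = H(2f 26 32 33 5c 4f c0) = 7da8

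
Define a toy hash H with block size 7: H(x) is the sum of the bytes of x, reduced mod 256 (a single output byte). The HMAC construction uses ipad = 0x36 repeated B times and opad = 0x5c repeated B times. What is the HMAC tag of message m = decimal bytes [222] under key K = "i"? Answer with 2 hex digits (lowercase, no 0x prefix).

Key "i" = 69 is 1 byte ≤ B = 7; zero-pad to 7 bytes: K' = 69 00 00 00 00 00 00.
K' ⊕ ipad = 5f 36 36 36 36 36 36.  K' ⊕ opad = 35 5c 5c 5c 5c 5c 5c.
Inner input = (K'⊕ipad) ∥ m = 5f 36 36 36 36 36 36 ∥ de.
Inner hash: sum = 95+54+54+54+54+54+54+222 = 641; mod 256 = 129 → 81.
Outer input = (K'⊕opad) ∥ inner = 35 5c 5c 5c 5c 5c 5c ∥ 81.
Outer hash (tag): sum = 53+92+92+92+92+92+92+129 = 734; mod 256 = 222 → de.

de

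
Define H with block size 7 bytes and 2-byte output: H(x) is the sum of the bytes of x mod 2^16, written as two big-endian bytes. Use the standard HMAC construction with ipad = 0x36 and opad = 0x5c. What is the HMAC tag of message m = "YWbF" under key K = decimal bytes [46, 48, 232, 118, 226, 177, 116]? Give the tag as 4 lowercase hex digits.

Key decimal bytes [46, 48, 232, 118, 226, 177, 116] = 2e 30 e8 76 e2 b1 74 is exactly B = 7 bytes: K' = 2e 30 e8 76 e2 b1 74.
K' ⊕ ipad = 18 06 de 40 d4 87 42.  K' ⊕ opad = 72 6c b4 2a be ed 28.
Inner input = (K'⊕ipad) ∥ m = 18 06 de 40 d4 87 42 ∥ 59 57 62 46.
Inner hash: sum = 24+6+222+64+212+135+66+89+87+98+70 = 1073 → 04 31.
Outer input = (K'⊕opad) ∥ inner = 72 6c b4 2a be ed 28 ∥ 04 31.
Outer hash (tag): sum = 114+108+180+42+190+237+40+4+49 = 964 → 03 c4.

03c4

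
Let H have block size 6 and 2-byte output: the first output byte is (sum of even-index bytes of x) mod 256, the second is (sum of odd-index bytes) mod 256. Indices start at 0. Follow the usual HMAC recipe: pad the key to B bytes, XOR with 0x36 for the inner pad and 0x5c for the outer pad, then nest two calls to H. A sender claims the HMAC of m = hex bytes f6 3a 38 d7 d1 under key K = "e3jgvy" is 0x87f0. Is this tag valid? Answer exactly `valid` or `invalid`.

invalid

Key "e3jgvy" = 65 33 6a 67 76 79 is exactly B = 6 bytes: K' = 65 33 6a 67 76 79.
K' ⊕ ipad = 53 05 5c 51 40 4f; K' ⊕ opad = 39 6f 36 3b 2a 25.
Inner hash: even-index sum = 750 mod 256 = 238; odd-index sum = 438 mod 256 = 182 → ee b6.
Outer hash (recomputed tag): even-index sum = 391 mod 256 = 135; odd-index sum = 389 mod 256 = 133 → 87 85.
Recomputed tag = 8785; claimed = 87f0 → mismatch.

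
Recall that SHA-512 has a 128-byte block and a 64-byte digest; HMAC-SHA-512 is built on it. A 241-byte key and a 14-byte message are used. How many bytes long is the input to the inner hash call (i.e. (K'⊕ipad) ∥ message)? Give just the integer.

Key is 241 > 128 bytes, so it is hashed to 64 bytes then zero-padded to 128: |K'| = 128.
Inner input = (K'⊕ipad) ∥ m → 128 + 14 = 142 bytes.

142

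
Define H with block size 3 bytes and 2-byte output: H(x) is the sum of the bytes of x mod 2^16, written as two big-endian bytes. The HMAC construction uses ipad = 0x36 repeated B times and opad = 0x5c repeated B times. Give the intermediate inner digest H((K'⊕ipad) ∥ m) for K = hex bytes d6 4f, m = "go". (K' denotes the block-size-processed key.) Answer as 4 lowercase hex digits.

Key hex bytes d6 4f is 2 bytes ≤ B = 3; zero-pad to 3 bytes: K' = d6 4f 00.
K' ⊕ ipad = e0 79 36.
Inner input = e0 79 36 ∥ 67 6f.
Inner hash: sum = 224+121+54+103+111 = 613 → 02 65.

0265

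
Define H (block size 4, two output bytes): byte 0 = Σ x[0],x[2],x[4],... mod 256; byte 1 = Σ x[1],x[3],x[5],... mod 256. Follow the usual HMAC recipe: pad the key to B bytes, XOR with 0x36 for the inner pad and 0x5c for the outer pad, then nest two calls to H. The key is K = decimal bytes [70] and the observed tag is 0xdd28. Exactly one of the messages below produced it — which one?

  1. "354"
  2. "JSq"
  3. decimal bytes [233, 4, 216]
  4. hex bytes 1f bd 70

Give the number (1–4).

3

Key decimal bytes [70] = 46 is 1 byte ≤ B = 4; zero-pad to 4 bytes: K' = 46 00 00 00.
K' ⊕ ipad = 70 36 36 36; K' ⊕ opad = 1a 5c 5c 5c.
m1: inner = H(70 36 36 36 33 35 34) = 0d a1; tag = H(1a 5c 5c 5c 0d a1) = 8359
m2: inner = H(70 36 36 36 4a 53 71) = 61 bf; tag = H(1a 5c 5c 5c 61 bf) = d777
m3: inner = H(70 36 36 36 e9 04 d8) = 67 70; tag = H(1a 5c 5c 5c 67 70) = dd28 ← matches
m4: inner = H(70 36 36 36 1f bd 70) = 35 29; tag = H(1a 5c 5c 5c 35 29) = abe1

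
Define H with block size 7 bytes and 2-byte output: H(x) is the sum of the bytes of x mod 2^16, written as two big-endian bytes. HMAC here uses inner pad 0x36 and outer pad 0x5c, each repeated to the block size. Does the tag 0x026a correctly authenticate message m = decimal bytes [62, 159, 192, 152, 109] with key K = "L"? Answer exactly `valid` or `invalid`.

Key "L" = 4c is 1 byte ≤ B = 7; zero-pad to 7 bytes: K' = 4c 00 00 00 00 00 00.
K' ⊕ ipad = 7a 36 36 36 36 36 36; K' ⊕ opad = 10 5c 5c 5c 5c 5c 5c.
Inner hash: sum = 122+54+54+54+54+54+54+62+159+192+152+109 = 1120 → 04 60.
Outer hash (recomputed tag): sum = 16+92+92+92+92+92+92+4+96 = 668 → 02 9c.
Recomputed tag = 029c; claimed = 026a → mismatch.

invalid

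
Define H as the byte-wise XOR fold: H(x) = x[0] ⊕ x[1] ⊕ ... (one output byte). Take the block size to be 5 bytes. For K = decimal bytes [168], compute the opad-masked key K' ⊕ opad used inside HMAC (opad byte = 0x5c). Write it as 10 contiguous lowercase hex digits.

f45c5c5c5c

Key decimal bytes [168] = a8 is 1 byte ≤ B = 5; zero-pad to 5 bytes: K' = a8 00 00 00 00.
XOR each byte with 0x5c: a8⊕5c=f4, 00⊕5c=5c, 00⊕5c=5c, 00⊕5c=5c, 00⊕5c=5c.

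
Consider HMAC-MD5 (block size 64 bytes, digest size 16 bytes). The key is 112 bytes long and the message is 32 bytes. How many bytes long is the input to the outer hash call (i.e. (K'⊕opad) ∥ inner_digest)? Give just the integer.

80

Key is 112 > 64 bytes, so it is hashed to 16 bytes then zero-padded to 64: |K'| = 64.
Outer input = (K'⊕opad) ∥ H(inner) → 64 + 16 = 80 bytes.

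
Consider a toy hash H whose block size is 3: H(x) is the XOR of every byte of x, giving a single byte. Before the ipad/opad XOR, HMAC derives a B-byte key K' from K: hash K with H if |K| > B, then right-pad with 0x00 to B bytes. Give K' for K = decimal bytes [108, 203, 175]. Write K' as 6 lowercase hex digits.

6ccbaf

Key decimal bytes [108, 203, 175] = 6c cb af is exactly B = 3 bytes: K' = 6c cb af.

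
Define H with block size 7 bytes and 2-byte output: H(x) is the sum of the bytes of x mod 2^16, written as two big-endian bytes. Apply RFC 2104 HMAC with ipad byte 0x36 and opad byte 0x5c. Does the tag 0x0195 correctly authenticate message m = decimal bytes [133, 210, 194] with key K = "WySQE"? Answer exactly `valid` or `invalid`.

valid

Key "WySQE" = 57 79 53 51 45 is 5 bytes ≤ B = 7; zero-pad to 7 bytes: K' = 57 79 53 51 45 00 00.
K' ⊕ ipad = 61 4f 65 67 73 36 36; K' ⊕ opad = 0b 25 0f 0d 19 5c 5c.
Inner hash: sum = 97+79+101+103+115+54+54+133+210+194 = 1140 → 04 74.
Outer hash (recomputed tag): sum = 11+37+15+13+25+92+92+4+116 = 405 → 01 95.
Recomputed tag = 0195; claimed = 0195 → match.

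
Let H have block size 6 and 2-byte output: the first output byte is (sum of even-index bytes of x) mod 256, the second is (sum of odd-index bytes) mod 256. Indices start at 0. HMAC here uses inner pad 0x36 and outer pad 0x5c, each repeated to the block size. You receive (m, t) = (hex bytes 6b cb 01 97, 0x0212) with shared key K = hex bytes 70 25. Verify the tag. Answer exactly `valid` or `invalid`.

valid

Key hex bytes 70 25 is 2 bytes ≤ B = 6; zero-pad to 6 bytes: K' = 70 25 00 00 00 00.
K' ⊕ ipad = 46 13 36 36 36 36; K' ⊕ opad = 2c 79 5c 5c 5c 5c.
Inner hash: even-index sum = 286 mod 256 = 30; odd-index sum = 481 mod 256 = 225 → 1e e1.
Outer hash (recomputed tag): even-index sum = 258 mod 256 = 2; odd-index sum = 530 mod 256 = 18 → 02 12.
Recomputed tag = 0212; claimed = 0212 → match.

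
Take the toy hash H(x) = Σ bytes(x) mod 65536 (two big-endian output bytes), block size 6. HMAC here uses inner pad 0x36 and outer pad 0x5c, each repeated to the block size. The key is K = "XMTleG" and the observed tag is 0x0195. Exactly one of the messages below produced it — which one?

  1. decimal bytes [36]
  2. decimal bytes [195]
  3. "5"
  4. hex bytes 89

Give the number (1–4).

4

Key "XMTleG" = 58 4d 54 6c 65 47 is exactly B = 6 bytes: K' = 58 4d 54 6c 65 47.
K' ⊕ ipad = 6e 7b 62 5a 53 71; K' ⊕ opad = 04 11 08 30 39 1b.
m1: inner = H(6e 7b 62 5a 53 71 24) = 02 8d; tag = H(04 11 08 30 39 1b 02 8d) = 0130
m2: inner = H(6e 7b 62 5a 53 71 c3) = 03 2c; tag = H(04 11 08 30 39 1b 03 2c) = 00d0
m3: inner = H(6e 7b 62 5a 53 71 35) = 02 9e; tag = H(04 11 08 30 39 1b 02 9e) = 0141
m4: inner = H(6e 7b 62 5a 53 71 89) = 02 f2; tag = H(04 11 08 30 39 1b 02 f2) = 0195 ← matches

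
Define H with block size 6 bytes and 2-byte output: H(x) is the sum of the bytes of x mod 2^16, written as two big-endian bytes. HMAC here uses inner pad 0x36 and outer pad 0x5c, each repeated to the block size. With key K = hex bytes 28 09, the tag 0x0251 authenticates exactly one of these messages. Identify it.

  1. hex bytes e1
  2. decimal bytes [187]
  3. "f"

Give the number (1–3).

1

Key hex bytes 28 09 is 2 bytes ≤ B = 6; zero-pad to 6 bytes: K' = 28 09 00 00 00 00.
K' ⊕ ipad = 1e 3f 36 36 36 36; K' ⊕ opad = 74 55 5c 5c 5c 5c.
m1: inner = H(1e 3f 36 36 36 36 e1) = 02 16; tag = H(74 55 5c 5c 5c 5c 02 16) = 0251 ← matches
m2: inner = H(1e 3f 36 36 36 36 bb) = 01 f0; tag = H(74 55 5c 5c 5c 5c 01 f0) = 032a
m3: inner = H(1e 3f 36 36 36 36 66) = 01 9b; tag = H(74 55 5c 5c 5c 5c 01 9b) = 02d5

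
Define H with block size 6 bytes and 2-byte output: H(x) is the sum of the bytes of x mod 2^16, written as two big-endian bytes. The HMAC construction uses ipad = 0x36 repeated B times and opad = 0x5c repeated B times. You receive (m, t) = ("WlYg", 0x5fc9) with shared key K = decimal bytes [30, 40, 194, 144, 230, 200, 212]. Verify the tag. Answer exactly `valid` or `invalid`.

Key decimal bytes [30, 40, 194, 144, 230, 200, 212] = 1e 28 c2 90 e6 c8 d4 is 7 bytes > B = 6, so hash it first: H(key) = 04 1a, then zero-pad to 6 bytes: K' = 04 1a 00 00 00 00.
K' ⊕ ipad = 32 2c 36 36 36 36; K' ⊕ opad = 58 46 5c 5c 5c 5c.
Inner hash: sum = 50+44+54+54+54+54+87+108+89+103 = 697 → 02 b9.
Outer hash (recomputed tag): sum = 88+70+92+92+92+92+2+185 = 713 → 02 c9.
Recomputed tag = 02c9; claimed = 5fc9 → mismatch.

invalid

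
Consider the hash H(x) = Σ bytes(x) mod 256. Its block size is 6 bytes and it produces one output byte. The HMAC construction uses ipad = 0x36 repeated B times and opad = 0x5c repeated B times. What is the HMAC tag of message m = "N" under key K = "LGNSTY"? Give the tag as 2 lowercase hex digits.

Key "LGNSTY" = 4c 47 4e 53 54 59 is exactly B = 6 bytes: K' = 4c 47 4e 53 54 59.
K' ⊕ ipad = 7a 71 78 65 62 6f.  K' ⊕ opad = 10 1b 12 0f 08 05.
Inner input = (K'⊕ipad) ∥ m = 7a 71 78 65 62 6f ∥ 4e.
Inner hash: sum = 122+113+120+101+98+111+78 = 743; mod 256 = 231 → e7.
Outer input = (K'⊕opad) ∥ inner = 10 1b 12 0f 08 05 ∥ e7.
Outer hash (tag): sum = 16+27+18+15+8+5+231 = 320; mod 256 = 64 → 40.

40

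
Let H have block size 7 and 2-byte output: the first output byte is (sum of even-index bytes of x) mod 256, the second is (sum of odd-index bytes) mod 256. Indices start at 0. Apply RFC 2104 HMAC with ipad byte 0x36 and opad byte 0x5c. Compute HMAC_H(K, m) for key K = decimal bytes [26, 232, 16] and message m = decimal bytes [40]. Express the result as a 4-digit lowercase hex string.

bc2a

Key decimal bytes [26, 232, 16] = 1a e8 10 is 3 bytes ≤ B = 7; zero-pad to 7 bytes: K' = 1a e8 10 00 00 00 00.
K' ⊕ ipad = 2c de 26 36 36 36 36.  K' ⊕ opad = 46 b4 4c 5c 5c 5c 5c.
Inner input = (K'⊕ipad) ∥ m = 2c de 26 36 36 36 36 ∥ 28.
Inner hash: even-index sum = 190 mod 256 = 190; odd-index sum = 370 mod 256 = 114 → be 72.
Outer input = (K'⊕opad) ∥ inner = 46 b4 4c 5c 5c 5c 5c ∥ be 72.
Outer hash (tag): even-index sum = 444 mod 256 = 188; odd-index sum = 554 mod 256 = 42 → bc 2a.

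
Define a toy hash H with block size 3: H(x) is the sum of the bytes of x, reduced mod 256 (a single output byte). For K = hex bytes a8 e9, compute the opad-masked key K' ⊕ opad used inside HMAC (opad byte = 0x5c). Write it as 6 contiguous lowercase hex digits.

f4b55c

Key hex bytes a8 e9 is 2 bytes ≤ B = 3; zero-pad to 3 bytes: K' = a8 e9 00.
XOR each byte with 0x5c: a8⊕5c=f4, e9⊕5c=b5, 00⊕5c=5c.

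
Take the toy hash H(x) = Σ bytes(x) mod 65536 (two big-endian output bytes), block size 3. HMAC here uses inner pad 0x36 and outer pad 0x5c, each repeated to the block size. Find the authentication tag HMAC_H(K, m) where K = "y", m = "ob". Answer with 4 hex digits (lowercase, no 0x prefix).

016a

Key "y" = 79 is 1 byte ≤ B = 3; zero-pad to 3 bytes: K' = 79 00 00.
K' ⊕ ipad = 4f 36 36.  K' ⊕ opad = 25 5c 5c.
Inner input = (K'⊕ipad) ∥ m = 4f 36 36 ∥ 6f 62.
Inner hash: sum = 79+54+54+111+98 = 396 → 01 8c.
Outer input = (K'⊕opad) ∥ inner = 25 5c 5c ∥ 01 8c.
Outer hash (tag): sum = 37+92+92+1+140 = 362 → 01 6a.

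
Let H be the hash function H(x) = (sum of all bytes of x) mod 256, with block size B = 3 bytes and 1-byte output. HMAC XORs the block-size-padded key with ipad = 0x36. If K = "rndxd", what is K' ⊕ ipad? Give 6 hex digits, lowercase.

163636

Key "rndxd" = 72 6e 64 78 64 is 5 bytes > B = 3, so hash it first: H(key) = 20, then zero-pad to 3 bytes: K' = 20 00 00.
XOR each byte with 0x36: 20⊕36=16, 00⊕36=36, 00⊕36=36.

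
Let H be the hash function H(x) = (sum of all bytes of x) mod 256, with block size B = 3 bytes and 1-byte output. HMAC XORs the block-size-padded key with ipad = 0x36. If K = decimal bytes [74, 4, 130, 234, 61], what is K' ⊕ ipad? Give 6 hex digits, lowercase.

c13636

Key decimal bytes [74, 4, 130, 234, 61] = 4a 04 82 ea 3d is 5 bytes > B = 3, so hash it first: H(key) = f7, then zero-pad to 3 bytes: K' = f7 00 00.
XOR each byte with 0x36: f7⊕36=c1, 00⊕36=36, 00⊕36=36.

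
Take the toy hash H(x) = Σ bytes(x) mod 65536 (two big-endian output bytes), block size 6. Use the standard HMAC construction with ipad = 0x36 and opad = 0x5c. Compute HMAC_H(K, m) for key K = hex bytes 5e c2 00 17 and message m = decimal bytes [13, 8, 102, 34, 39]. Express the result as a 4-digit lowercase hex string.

Key hex bytes 5e c2 00 17 is 4 bytes ≤ B = 6; zero-pad to 6 bytes: K' = 5e c2 00 17 00 00.
K' ⊕ ipad = 68 f4 36 21 36 36.  K' ⊕ opad = 02 9e 5c 4b 5c 5c.
Inner input = (K'⊕ipad) ∥ m = 68 f4 36 21 36 36 ∥ 0d 08 66 22 27.
Inner hash: sum = 104+244+54+33+54+54+13+8+102+34+39 = 739 → 02 e3.
Outer input = (K'⊕opad) ∥ inner = 02 9e 5c 4b 5c 5c ∥ 02 e3.
Outer hash (tag): sum = 2+158+92+75+92+92+2+227 = 740 → 02 e4.

02e4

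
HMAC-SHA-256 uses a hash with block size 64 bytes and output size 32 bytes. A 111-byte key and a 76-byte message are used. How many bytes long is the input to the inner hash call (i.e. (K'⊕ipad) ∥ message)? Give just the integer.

Key is 111 > 64 bytes, so it is hashed to 32 bytes then zero-padded to 64: |K'| = 64.
Inner input = (K'⊕ipad) ∥ m → 64 + 76 = 140 bytes.

140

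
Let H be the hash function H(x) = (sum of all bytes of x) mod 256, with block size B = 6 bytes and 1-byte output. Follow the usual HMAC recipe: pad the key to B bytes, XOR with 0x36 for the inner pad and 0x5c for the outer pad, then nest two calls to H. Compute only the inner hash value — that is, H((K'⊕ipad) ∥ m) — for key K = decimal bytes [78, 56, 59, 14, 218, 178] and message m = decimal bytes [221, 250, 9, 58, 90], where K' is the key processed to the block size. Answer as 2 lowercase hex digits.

af

Key decimal bytes [78, 56, 59, 14, 218, 178] = 4e 38 3b 0e da b2 is exactly B = 6 bytes: K' = 4e 38 3b 0e da b2.
K' ⊕ ipad = 78 0e 0d 38 ec 84.
Inner input = 78 0e 0d 38 ec 84 ∥ dd fa 09 3a 5a.
Inner hash: sum = 120+14+13+56+236+132+221+250+9+58+90 = 1199; mod 256 = 175 → af.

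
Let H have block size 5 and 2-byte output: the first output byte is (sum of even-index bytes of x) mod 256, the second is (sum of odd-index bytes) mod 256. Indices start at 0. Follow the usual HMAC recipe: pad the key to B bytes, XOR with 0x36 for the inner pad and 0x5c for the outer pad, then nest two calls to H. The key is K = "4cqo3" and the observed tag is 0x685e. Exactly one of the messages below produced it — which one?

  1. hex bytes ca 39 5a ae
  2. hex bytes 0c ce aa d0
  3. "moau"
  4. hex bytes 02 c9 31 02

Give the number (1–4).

2

Key "4cqo3" = 34 63 71 6f 33 is exactly B = 5 bytes: K' = 34 63 71 6f 33.
K' ⊕ ipad = 02 55 47 59 05; K' ⊕ opad = 68 3f 2d 33 6f.
m1: inner = H(02 55 47 59 05 ca 39 5a ae) = 35 d2; tag = H(68 3f 2d 33 6f 35 d2) = d6a7
m2: inner = H(02 55 47 59 05 0c ce aa d0) = ec 64; tag = H(68 3f 2d 33 6f ec 64) = 685e ← matches
m3: inner = H(02 55 47 59 05 6d 6f 61 75) = 32 7c; tag = H(68 3f 2d 33 6f 32 7c) = 80a4
m4: inner = H(02 55 47 59 05 02 c9 31 02) = 19 e1; tag = H(68 3f 2d 33 6f 19 e1) = e58b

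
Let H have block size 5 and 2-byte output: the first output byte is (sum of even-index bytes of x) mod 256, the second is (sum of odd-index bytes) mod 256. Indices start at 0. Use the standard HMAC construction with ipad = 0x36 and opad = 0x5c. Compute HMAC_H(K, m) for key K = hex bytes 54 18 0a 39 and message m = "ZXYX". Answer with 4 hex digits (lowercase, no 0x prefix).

aa2d

Key hex bytes 54 18 0a 39 is 4 bytes ≤ B = 5; zero-pad to 5 bytes: K' = 54 18 0a 39 00.
K' ⊕ ipad = 62 2e 3c 0f 36.  K' ⊕ opad = 08 44 56 65 5c.
Inner input = (K'⊕ipad) ∥ m = 62 2e 3c 0f 36 ∥ 5a 58 59 58.
Inner hash: even-index sum = 388 mod 256 = 132; odd-index sum = 240 mod 256 = 240 → 84 f0.
Outer input = (K'⊕opad) ∥ inner = 08 44 56 65 5c ∥ 84 f0.
Outer hash (tag): even-index sum = 426 mod 256 = 170; odd-index sum = 301 mod 256 = 45 → aa 2d.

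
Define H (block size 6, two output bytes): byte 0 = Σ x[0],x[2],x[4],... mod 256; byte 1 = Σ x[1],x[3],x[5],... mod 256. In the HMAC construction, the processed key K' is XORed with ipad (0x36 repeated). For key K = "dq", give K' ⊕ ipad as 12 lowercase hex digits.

524736363636

Key "dq" = 64 71 is 2 bytes ≤ B = 6; zero-pad to 6 bytes: K' = 64 71 00 00 00 00.
XOR each byte with 0x36: 64⊕36=52, 71⊕36=47, 00⊕36=36, 00⊕36=36, 00⊕36=36, 00⊕36=36.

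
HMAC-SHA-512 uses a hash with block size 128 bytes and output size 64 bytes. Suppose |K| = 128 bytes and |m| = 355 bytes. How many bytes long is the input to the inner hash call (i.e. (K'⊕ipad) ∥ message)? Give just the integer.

483

Key is 128 ≤ 128 bytes, zero-padded: |K'| = 128.
Inner input = (K'⊕ipad) ∥ m → 128 + 355 = 483 bytes.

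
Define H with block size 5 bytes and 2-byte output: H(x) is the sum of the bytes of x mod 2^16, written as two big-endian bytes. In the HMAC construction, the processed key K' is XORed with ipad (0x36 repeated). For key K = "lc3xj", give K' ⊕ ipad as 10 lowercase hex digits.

Key "lc3xj" = 6c 63 33 78 6a is exactly B = 5 bytes: K' = 6c 63 33 78 6a.
XOR each byte with 0x36: 6c⊕36=5a, 63⊕36=55, 33⊕36=05, 78⊕36=4e, 6a⊕36=5c.

5a55054e5c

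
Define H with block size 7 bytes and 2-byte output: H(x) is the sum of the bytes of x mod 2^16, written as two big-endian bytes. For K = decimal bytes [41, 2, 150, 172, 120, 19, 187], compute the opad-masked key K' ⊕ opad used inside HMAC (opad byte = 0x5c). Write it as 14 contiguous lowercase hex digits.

Key decimal bytes [41, 2, 150, 172, 120, 19, 187] = 29 02 96 ac 78 13 bb is exactly B = 7 bytes: K' = 29 02 96 ac 78 13 bb.
XOR each byte with 0x5c: 29⊕5c=75, 02⊕5c=5e, 96⊕5c=ca, ac⊕5c=f0, 78⊕5c=24, 13⊕5c=4f, bb⊕5c=e7.

755ecaf0244fe7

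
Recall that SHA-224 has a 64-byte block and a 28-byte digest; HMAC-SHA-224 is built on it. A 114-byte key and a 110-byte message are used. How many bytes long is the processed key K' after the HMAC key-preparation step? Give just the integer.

64

Key is 114 > 64 bytes, so it is hashed to 28 bytes then zero-padded to 64: |K'| = 64.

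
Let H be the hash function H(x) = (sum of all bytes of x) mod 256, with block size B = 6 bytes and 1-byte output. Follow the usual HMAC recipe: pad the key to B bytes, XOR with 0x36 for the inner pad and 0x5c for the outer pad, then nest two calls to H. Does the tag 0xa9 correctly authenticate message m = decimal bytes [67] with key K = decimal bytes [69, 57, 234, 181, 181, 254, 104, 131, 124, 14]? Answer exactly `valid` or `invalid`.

Key decimal bytes [69, 57, 234, 181, 181, 254, 104, 131, 124, 14] = 45 39 ea b5 b5 fe 68 83 7c 0e is 10 bytes > B = 6, so hash it first: H(key) = 45, then zero-pad to 6 bytes: K' = 45 00 00 00 00 00.
K' ⊕ ipad = 73 36 36 36 36 36; K' ⊕ opad = 19 5c 5c 5c 5c 5c.
Inner hash: sum = 115+54+54+54+54+54+67 = 452; mod 256 = 196 → c4.
Outer hash (recomputed tag): sum = 25+92+92+92+92+92+196 = 681; mod 256 = 169 → a9.
Recomputed tag = a9; claimed = a9 → match.

valid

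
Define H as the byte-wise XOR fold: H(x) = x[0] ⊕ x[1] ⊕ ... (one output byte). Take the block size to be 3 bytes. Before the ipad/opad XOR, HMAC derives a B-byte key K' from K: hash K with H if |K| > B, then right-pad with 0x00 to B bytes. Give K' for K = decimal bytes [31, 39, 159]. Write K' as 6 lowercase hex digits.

1f279f

Key decimal bytes [31, 39, 159] = 1f 27 9f is exactly B = 3 bytes: K' = 1f 27 9f.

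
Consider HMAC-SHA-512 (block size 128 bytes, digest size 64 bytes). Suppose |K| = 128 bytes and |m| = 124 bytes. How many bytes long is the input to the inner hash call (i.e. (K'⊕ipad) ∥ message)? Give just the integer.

Key is 128 ≤ 128 bytes, zero-padded: |K'| = 128.
Inner input = (K'⊕ipad) ∥ m → 128 + 124 = 252 bytes.

252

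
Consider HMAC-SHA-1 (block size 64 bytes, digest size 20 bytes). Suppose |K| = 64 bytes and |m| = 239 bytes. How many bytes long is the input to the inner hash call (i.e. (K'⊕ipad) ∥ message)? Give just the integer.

Key is 64 ≤ 64 bytes, zero-padded: |K'| = 64.
Inner input = (K'⊕ipad) ∥ m → 64 + 239 = 303 bytes.

303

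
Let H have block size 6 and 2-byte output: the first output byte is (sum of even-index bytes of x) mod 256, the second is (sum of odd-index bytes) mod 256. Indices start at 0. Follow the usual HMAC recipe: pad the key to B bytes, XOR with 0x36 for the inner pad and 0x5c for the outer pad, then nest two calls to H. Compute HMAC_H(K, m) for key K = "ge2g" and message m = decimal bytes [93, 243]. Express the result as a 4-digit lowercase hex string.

Key "ge2g" = 67 65 32 67 is 4 bytes ≤ B = 6; zero-pad to 6 bytes: K' = 67 65 32 67 00 00.
K' ⊕ ipad = 51 53 04 51 36 36.  K' ⊕ opad = 3b 39 6e 3b 5c 5c.
Inner input = (K'⊕ipad) ∥ m = 51 53 04 51 36 36 ∥ 5d f3.
Inner hash: even-index sum = 232 mod 256 = 232; odd-index sum = 461 mod 256 = 205 → e8 cd.
Outer input = (K'⊕opad) ∥ inner = 3b 39 6e 3b 5c 5c ∥ e8 cd.
Outer hash (tag): even-index sum = 493 mod 256 = 237; odd-index sum = 413 mod 256 = 157 → ed 9d.

ed9d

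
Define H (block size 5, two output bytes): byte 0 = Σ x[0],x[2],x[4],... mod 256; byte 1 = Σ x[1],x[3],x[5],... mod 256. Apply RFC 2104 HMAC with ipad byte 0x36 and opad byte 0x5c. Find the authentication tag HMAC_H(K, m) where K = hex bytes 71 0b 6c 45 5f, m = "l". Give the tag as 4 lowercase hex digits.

7c7a

Key hex bytes 71 0b 6c 45 5f is exactly B = 5 bytes: K' = 71 0b 6c 45 5f.
K' ⊕ ipad = 47 3d 5a 73 69.  K' ⊕ opad = 2d 57 30 19 03.
Inner input = (K'⊕ipad) ∥ m = 47 3d 5a 73 69 ∥ 6c.
Inner hash: even-index sum = 266 mod 256 = 10; odd-index sum = 284 mod 256 = 28 → 0a 1c.
Outer input = (K'⊕opad) ∥ inner = 2d 57 30 19 03 ∥ 0a 1c.
Outer hash (tag): even-index sum = 124 mod 256 = 124; odd-index sum = 122 mod 256 = 122 → 7c 7a.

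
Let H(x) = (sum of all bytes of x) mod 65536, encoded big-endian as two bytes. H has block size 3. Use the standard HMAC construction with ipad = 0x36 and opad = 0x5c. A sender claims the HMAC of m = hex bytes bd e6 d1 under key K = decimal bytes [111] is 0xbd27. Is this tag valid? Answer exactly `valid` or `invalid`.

invalid

Key decimal bytes [111] = 6f is 1 byte ≤ B = 3; zero-pad to 3 bytes: K' = 6f 00 00.
K' ⊕ ipad = 59 36 36; K' ⊕ opad = 33 5c 5c.
Inner hash: sum = 89+54+54+189+230+209 = 825 → 03 39.
Outer hash (recomputed tag): sum = 51+92+92+3+57 = 295 → 01 27.
Recomputed tag = 0127; claimed = bd27 → mismatch.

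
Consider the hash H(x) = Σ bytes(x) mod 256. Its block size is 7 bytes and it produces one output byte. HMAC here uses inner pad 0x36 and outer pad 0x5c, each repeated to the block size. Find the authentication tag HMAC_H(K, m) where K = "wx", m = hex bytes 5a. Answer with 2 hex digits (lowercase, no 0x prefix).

Key "wx" = 77 78 is 2 bytes ≤ B = 7; zero-pad to 7 bytes: K' = 77 78 00 00 00 00 00.
K' ⊕ ipad = 41 4e 36 36 36 36 36.  K' ⊕ opad = 2b 24 5c 5c 5c 5c 5c.
Inner input = (K'⊕ipad) ∥ m = 41 4e 36 36 36 36 36 ∥ 5a.
Inner hash: sum = 65+78+54+54+54+54+54+90 = 503; mod 256 = 247 → f7.
Outer input = (K'⊕opad) ∥ inner = 2b 24 5c 5c 5c 5c 5c ∥ f7.
Outer hash (tag): sum = 43+36+92+92+92+92+92+247 = 786; mod 256 = 18 → 12.

12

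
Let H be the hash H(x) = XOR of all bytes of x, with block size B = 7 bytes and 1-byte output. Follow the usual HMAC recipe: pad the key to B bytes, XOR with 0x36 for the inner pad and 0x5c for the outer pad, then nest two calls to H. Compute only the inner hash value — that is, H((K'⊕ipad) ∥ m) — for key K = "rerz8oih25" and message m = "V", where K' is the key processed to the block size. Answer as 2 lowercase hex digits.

2e

Key "rerz8oih25" = 72 65 72 7a 38 6f 69 68 32 35 is 10 bytes > B = 7, so hash it first: H(key) = 4e, then zero-pad to 7 bytes: K' = 4e 00 00 00 00 00 00.
K' ⊕ ipad = 78 36 36 36 36 36 36.
Inner input = 78 36 36 36 36 36 36 ∥ 56.
Inner hash: XOR 78⊕36⊕36⊕36⊕36⊕36⊕36⊕56 = 2e.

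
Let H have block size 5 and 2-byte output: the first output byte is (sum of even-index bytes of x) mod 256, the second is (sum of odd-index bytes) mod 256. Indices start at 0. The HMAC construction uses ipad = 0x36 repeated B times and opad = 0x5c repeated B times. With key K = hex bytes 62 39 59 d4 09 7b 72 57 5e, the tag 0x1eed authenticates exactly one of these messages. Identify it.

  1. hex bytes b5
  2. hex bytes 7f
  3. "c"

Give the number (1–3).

Key hex bytes 62 39 59 d4 09 7b 72 57 5e is 9 bytes > B = 5, so hash it first: H(key) = 94 df, then zero-pad to 5 bytes: K' = 94 df 00 00 00.
K' ⊕ ipad = a2 e9 36 36 36; K' ⊕ opad = c8 83 5c 5c 5c.
m1: inner = H(a2 e9 36 36 36 b5) = 0e d4; tag = H(c8 83 5c 5c 5c 0e d4) = 54ed
m2: inner = H(a2 e9 36 36 36 7f) = 0e 9e; tag = H(c8 83 5c 5c 5c 0e 9e) = 1eed ← matches
m3: inner = H(a2 e9 36 36 36 63) = 0e 82; tag = H(c8 83 5c 5c 5c 0e 82) = 02ed

2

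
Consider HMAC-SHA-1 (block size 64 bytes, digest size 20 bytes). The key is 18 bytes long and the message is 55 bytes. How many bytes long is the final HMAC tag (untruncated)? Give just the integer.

The tag is one SHA-1 digest: 20 bytes.

20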